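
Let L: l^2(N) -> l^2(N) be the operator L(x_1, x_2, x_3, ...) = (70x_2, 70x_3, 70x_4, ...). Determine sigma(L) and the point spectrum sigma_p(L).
sigma(L) = closed disk {z in C : |z| ≤ 70}; sigma_p(L) = open disk {z in C : |z| < 70}

Note L = 70·V where V is the unit left shift (V x)_k = x_{k+1}; so sigma(L) = 70·sigma(V) and ||L|| = 70||V||. ||L x||^2 = 4900sum_{k≥2} |x_k|^2 ≤ 4900||x||^2, with equality on {x : x_1 = 0}, so ||L|| = 70. For any lambda with |lambda| < 70, set r = lambda/70 (|r| < 1); the vector x = (1, r, r^2, ...) is in l^2 and satisfies L x = 70(r, r^2, ...) = lambda x, so lambda is an eigenvalue. On the boundary |lambda| = 70 the geometric series diverges, so no l^2 eigenvector exists, but these lambda lie in the approximate point spectrum. Hence sigma(L) is the closed disk of radius 70 and sigma_p(L) is the open disk.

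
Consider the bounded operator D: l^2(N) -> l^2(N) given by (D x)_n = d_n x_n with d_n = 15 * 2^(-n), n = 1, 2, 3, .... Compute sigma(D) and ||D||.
sigma(D) = {15 * 2^(-n) : n ≥ 1} ∪ {0}; ||D|| = 15/2

A bounded diagonal operator on l^2 with diagonal entries d_n has spectrum equal to the closure of {d_n : n ≥ 1}: every d_n is an eigenvalue (with eigenvector e_n), so {d_n} ⊂ sigma(D); the spectrum is closed, so its closure is too; and for lambda not in the closure, (D - lambda I) has bounded inverse (the diagonal entries 1/(d_n - lambda) are bounded). For our sequence d_n = 15 * 2^(-n), n = 1, 2, 3, ...:
  - {d_n} = {15 * 2^(-n) : n ≥ 1}; the only limit point is 0
  - closure = {15 * 2^(-n) : n ≥ 1} ∪ {0}
For the norm: a diagonal operator has ||D|| = sup_n |d_n|. Here d_n = 15 * 2^(-n) is positive and decreasing, so sup_n |d_n| = d_1 = 15/2. So ||D|| = 15/2.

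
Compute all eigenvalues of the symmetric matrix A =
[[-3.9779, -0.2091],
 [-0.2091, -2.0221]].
sigma(A) ≈ {-4, -2}

A is real symmetric, so its spectrum consists of real eigenvalues. Expanding the characteristic polynomial of the displayed matrix gives
  det(λ I - A) = p(λ) = λ^2 + (6)λ + (8).
Solving p(λ) = 0 yields eigenvalues ≈ -4, -2. (A is shown rounded to 4 decimals, so these recover the underlying integer eigenvalues to within that precision.)
Verification: the trace of A = -6 equals the sum of eigenvalues -6, and det(A) ≈ 8.0000 matches the eigenvalue product 8.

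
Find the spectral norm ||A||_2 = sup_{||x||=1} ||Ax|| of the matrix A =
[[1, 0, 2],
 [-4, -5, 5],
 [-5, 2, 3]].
||A||_2 ≈ 9.0043 (= sqrt(largest eigenvalue of A^T A))

||A||_2 = sigma_max(A) = sqrt(lambda_max(A^T A)). Form the symmetric matrix M = A^T A =
[[42, 10, -33],
 [10, 29, -19],
 [-33, -19, 38]].
Its characteristic polynomial (trace, sum of principal 2x2 minors, determinant of M give the coefficients) is
  p(λ) = det(λ I - M) = λ^3 - 109λ^2 + 2366λ - 8281.
No integer candidate from the rational root theorem (±divisors of 8281) is a root, so the roots are irrational. The cubic discriminant is Δ = 7223358961 > 0, so there are three distinct real roots. p(4) = -497 and p(5) = 949 have opposite signs, so a root lies in (4, 5); Newton's method refines it to λ ≈ 4.3291. p(23) = 643 and p(24) = -457 have opposite signs, so a root lies in (23, 24); Newton's method refines it to λ ≈ 23.593. p(81) = -343 and p(82) = 4183 have opposite signs, so a root lies in (81, 82); Newton's method refines it to λ ≈ 81.0779. Check (Vieta): the three roots sum to 109, matching tr M = 109.
So the eigenvalues of A^T A are ≈ 4.3291, 23.593, 81.0779 (all ≥ 0, as they must be for A^T A). The largest is λ_max ≈ 81.0779, hence ||A||_2 = sqrt(λ_max) ≈ 9.0043.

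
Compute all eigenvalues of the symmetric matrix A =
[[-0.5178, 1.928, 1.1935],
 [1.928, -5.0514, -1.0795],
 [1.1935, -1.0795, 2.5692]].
sigma(A) ≈ {-6, 0, 3}

A is real symmetric, so its spectrum consists of real eigenvalues. Expanding the characteristic polynomial of the displayed matrix gives
  det(λ I - A) = p(λ) = λ^3 + (3)λ^2 + (-18)λ + (0).
Solving p(λ) = 0 yields eigenvalues ≈ -6, 0, 3. (A is shown rounded to 4 decimals, so these recover the underlying integer eigenvalues to within that precision.)
Verification: the trace of A = -3 equals the sum of eigenvalues -3, and det(A) ≈ 0.0007 matches the eigenvalue product 0.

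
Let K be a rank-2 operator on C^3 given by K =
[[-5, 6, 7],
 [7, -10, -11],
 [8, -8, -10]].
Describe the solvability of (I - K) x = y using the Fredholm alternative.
(I - K) is invertible (det(I - K) = 40 ≠ 0), so for every y in C^3 the equation (I - K) x = y has a unique solution.

K has rank 2 and factors as K = U V^T = u1 v1^T + u2 v2^T with u1 = (-1, 2, 1), v1 = (-1, -2, -1), u2 = (2, -3, -3), v2 = (-3, 2, 3) (multiplying out reproduces the displayed K). The nonzero eigenvalues of U V^T coincide with those of the 2 x 2 matrix G = V^T U = [[v1·u1, v1·u2], [v2·u1, v2·u2]] = [[-4, 7], [10, -21]], and by the Sylvester determinant identity det(I_3 - U V^T) = det(I_2 - V^T U) = det([[5, -7], [-10, 22]]) = (5)(22) - (-7)(-10) = 40. (Direct check: I - K =
[[6, -6, -7],
 [-7, 11, 11],
 [-8, 8, 11]]
has determinant 40.) The finite-dimensional Fredholm alternative says: either (I - K) is invertible, or ker(I - K) ≠ {0} and then range(I - K) = ker((I - K)^*)^⊥, with dim ker(I - K) = dim ker((I - K)^*). Since det(I - K) ≠ 0, 1 is not an eigenvalue of K and ker(I - K) = {0}, so we are in the first case: for every y there is a unique x = (I - K)^(-1) y. (Explicitly, by the Woodbury identity, (I - U V^T)^(-1) = I + U (I_2 - G)^(-1) V^T.)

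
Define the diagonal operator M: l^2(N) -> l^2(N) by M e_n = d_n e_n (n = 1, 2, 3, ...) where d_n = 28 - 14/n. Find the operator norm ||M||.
||M|| = 28

For a diagonal operator on l^2 with entries d_n, ||M|| = sup_n |d_n|. Here d_1 = 14, d_2 = 21, ..., and d_n = 28 - 14/n increases monotonically toward 28. All terms lie in [14, 28), so |d_n| = d_n and the supremum is the limit 28, which is not attained by any individual d_n. Hence ||M|| = 28.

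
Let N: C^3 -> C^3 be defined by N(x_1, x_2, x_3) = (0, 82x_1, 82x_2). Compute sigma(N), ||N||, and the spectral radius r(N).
sigma(N) = {0}; ||N|| = 82; r(N) = 0. (N is nilpotent with N^3 = 0.)

On C^3, N is a strictly lower-triangular matrix with 82 on the subdiagonal and zeros elsewhere, so its characteristic polynomial is lambda^3 and every eigenvalue is 0: sigma(N) = {0}. For the operator norm, N e_i = 82e_{i+1} for i = 1, ..., 2 and N e_3 = 0, so the singular values of N are 82 (with multiplicity 2) and 0; hence ||N|| = 82. The spectral radius r(N) = max|lambda| = 0. Note ||N|| > r(N) — characteristic of non-normal nilpotent operators. Indeed N^3 = 0.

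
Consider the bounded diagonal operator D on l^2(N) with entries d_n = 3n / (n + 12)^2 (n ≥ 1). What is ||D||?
||D|| = 1/16 (attained at n = 12)

For D diagonal, ||D|| = sup_n |d_n|. Treat f(x) = 3x / (x + 12)^2 for real x > 0. By the quotient rule, f'(x) = 3(12 - x)/(x + 12)^3, which is positive for x < 12 and negative for x > 12. So f has a unique maximum at x = 12, and since 12 is a positive integer, the supremum over n ≥ 1 is attained at n = 12: d_12 = 3·12/(12 + 12)^2 = 3·12/576 = 1/16. Hence ||D|| = 1/16.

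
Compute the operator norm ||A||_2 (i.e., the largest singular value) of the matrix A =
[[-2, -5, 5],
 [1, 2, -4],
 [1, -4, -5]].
||A||_2 ≈ 8.8371 (= sqrt(largest eigenvalue of A^T A))

||A||_2 = sigma_max(A) = sqrt(lambda_max(A^T A)). Form the symmetric matrix M = A^T A =
[[6, 8, -19],
 [8, 45, -13],
 [-19, -13, 66]].
Its characteristic polynomial (trace, sum of principal 2x2 minors, determinant of M give the coefficients) is
  p(λ) = det(λ I - M) = λ^3 - 117λ^2 + 3042λ - 289.
No integer candidate from the rational root theorem (±divisors of 289) is a root, so the roots are irrational. The cubic discriminant is Δ = 14072719977 > 0, so there are three distinct real roots. p(0) = -289 and p(1) = 2637 have opposite signs, so a root lies in (0, 1); Newton's method refines it to λ ≈ 0.0954. p(38) = 1231 and p(39) = -289 have opposite signs, so a root lies in (38, 39); Newton's method refines it to λ ≈ 38.81. p(78) = -289 and p(79) = 2871 have opposite signs, so a root lies in (78, 79); Newton's method refines it to λ ≈ 78.0947. Check (Vieta): the three roots sum to 117, matching tr M = 117.
So the eigenvalues of A^T A are ≈ 0.0954, 38.81, 78.0947 (all ≥ 0, as they must be for A^T A). The largest is λ_max ≈ 78.0947, hence ||A||_2 = sqrt(λ_max) ≈ 8.8371.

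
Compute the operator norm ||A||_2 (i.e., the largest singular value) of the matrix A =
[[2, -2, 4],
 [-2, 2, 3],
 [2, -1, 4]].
||A||_2 ≈ 6.8 (= sqrt(largest eigenvalue of A^T A))

||A||_2 = sigma_max(A) = sqrt(lambda_max(A^T A)). Form the symmetric matrix M = A^T A =
[[12, -10, 10],
 [-10, 9, -6],
 [10, -6, 41]].
Its characteristic polynomial (trace, sum of principal 2x2 minors, determinant of M give the coefficients) is
  p(λ) = det(λ I - M) = λ^3 - 62λ^2 + 733λ - 196.
No integer candidate from the rational root theorem (±divisors of 196) is a root, so the roots are irrational. The cubic discriminant is Δ = 462454672 > 0, so there are three distinct real roots. p(0) = -196 and p(1) = 476 have opposite signs, so a root lies in (0, 1); Newton's method refines it to λ ≈ 0.2737. p(15) = 224 and p(16) = -244 have opposite signs, so a root lies in (15, 16); Newton's method refines it to λ ≈ 15.4869. p(46) = -334 and p(47) = 1120 have opposite signs, so a root lies in (46, 47); Newton's method refines it to λ ≈ 46.2394. Check (Vieta): the three roots sum to 62, matching tr M = 62.
So the eigenvalues of A^T A are ≈ 0.2737, 15.4869, 46.2394 (all ≥ 0, as they must be for A^T A). The largest is λ_max ≈ 46.2394, hence ||A||_2 = sqrt(λ_max) ≈ 6.8.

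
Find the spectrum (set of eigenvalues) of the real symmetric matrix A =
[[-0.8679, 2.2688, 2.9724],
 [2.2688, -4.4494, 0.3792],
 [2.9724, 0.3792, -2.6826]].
sigma(A) ≈ {-6, -4, 2}

A is real symmetric, so its spectrum consists of real eigenvalues. Expanding the characteristic polynomial of the displayed matrix gives
  det(λ I - A) = p(λ) = λ^3 + (8)λ^2 + (4)λ + (-48).
Solving p(λ) = 0 yields eigenvalues ≈ -6, -4, 2. (A is shown rounded to 4 decimals, so these recover the underlying integer eigenvalues to within that precision.)
Verification: the trace of A = -8 equals the sum of eigenvalues -8, and det(A) ≈ 47.9998 matches the eigenvalue product 48.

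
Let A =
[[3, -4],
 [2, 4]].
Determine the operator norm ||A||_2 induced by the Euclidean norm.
||A||_2 = sqrt((45 + sqrt(425))/2) ≈ 5.7278 (= sqrt(largest eigenvalue of A^T A))

||A||_2 = sigma_max(A) = sqrt(lambda_max(A^T A)). Form the symmetric matrix M = A^T A =
[[13, -4],
 [-4, 32]].
Its characteristic polynomial (trace, determinant of M give the coefficients) is
  p(λ) = det(λ I - M) = λ^2 - 45λ + 400.
For λ^2 - 45λ + 400 the discriminant is 425. It is nonnegative but not a perfect square, so the roots are real and irrational: λ = (45 ± sqrt(425))/2 ≈ 32.8078, 12.1922.
So the eigenvalues of A^T A are ≈ 12.1922, 32.8078 (all ≥ 0, as they must be for A^T A). The largest is λ_max = (45 + sqrt(425))/2 ≈ 32.8078, hence ||A||_2 = sqrt(λ_max) = sqrt((45 + sqrt(425))/2) ≈ 5.7278.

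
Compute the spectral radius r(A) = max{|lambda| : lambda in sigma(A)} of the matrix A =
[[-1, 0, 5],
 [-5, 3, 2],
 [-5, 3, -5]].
r(A) ≈ 3.6414

The eigenvalues of A are the roots of its characteristic polynomial. With M = A (coefficients from the trace, the sum of principal 2x2 minors, and det A):
  p(λ) = det(λ I - M) = λ^3 + 3λ^2 + 6λ - 21.
No integer candidate from the rational root theorem (±divisors of 21) is a root, so the roots are irrational. The cubic discriminant is Δ = -16983 < 0, so there is one real root and a complex-conjugate pair. p(1) = -11 and p(2) = 11 have opposite signs, so a root lies in (1, 2); Newton's method refines it to λ ≈ 1.5838. Dividing out (λ - (1.5838)) leaves approximately λ^2 + 4.5838λ + 13.2596. For λ^2 + 4.5838λ + 13.2596 the discriminant is -32.0275. It is negative, so the remaining roots are the complex-conjugate pair λ ≈ -2.2919 ± 2.8296i. Their product equals the constant term, so |λ|^2 ≈ 13.2596 and |λ| ≈ 3.6414.
Thus the eigenvalues (to 4 decimals) are 1.5838 (modulus 1.5838); -2.2919 ± 2.8296i (modulus 3.6414). The spectral radius is the largest modulus: r(A) ≈ 3.6414. (Cross-check: r(A) ≤ ||A||_2 ≈ 8.7465; equality holds whenever A is normal, though it can also hold for some non-normal A.)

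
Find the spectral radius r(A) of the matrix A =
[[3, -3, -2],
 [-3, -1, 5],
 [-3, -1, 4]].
r(A) ≈ 6.9652

The eigenvalues of A are the roots of its characteristic polynomial. With M = A (coefficients from the trace, the sum of principal 2x2 minors, and det A):
  p(λ) = det(λ I - M) = λ^3 - 6λ^2 - 5λ - 12.
No integer candidate from the rational root theorem (±divisors of 12) is a root, so the roots are irrational. The cubic discriminant is Δ = -19336 < 0, so there is one real root and a complex-conjugate pair. p(6) = -42 and p(7) = 2 have opposite signs, so a root lies in (6, 7); Newton's method refines it to λ ≈ 6.9652. Dividing out (λ - (6.9652)) leaves approximately λ^2 + 0.9652λ + 1.7228. For λ^2 + 0.9652λ + 1.7228 the discriminant is -5.9598. It is negative, so the remaining roots are the complex-conjugate pair λ ≈ -0.4826 ± 1.2206i. Their product equals the constant term, so |λ|^2 ≈ 1.7228 and |λ| ≈ 1.3126.
Thus the eigenvalues (to 4 decimals) are 6.9652 (modulus 6.9652); -0.4826 ± 1.2206i (modulus 1.3126). The spectral radius is the largest modulus: r(A) ≈ 6.9652. (Cross-check: r(A) ≤ ||A||_2 ≈ 8.3792; equality holds whenever A is normal, though it can also hold for some non-normal A.)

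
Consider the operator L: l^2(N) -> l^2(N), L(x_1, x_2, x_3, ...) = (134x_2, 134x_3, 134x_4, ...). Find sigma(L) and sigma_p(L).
sigma(L) = closed disk {z in C : |z| ≤ 134}; sigma_p(L) = open disk {z in C : |z| < 134}

Note L = 134·V where V is the unit left shift (V x)_k = x_{k+1}; so sigma(L) = 134·sigma(V) and ||L|| = 134||V||. ||L x||^2 = 17956sum_{k≥2} |x_k|^2 ≤ 17956||x||^2, with equality on {x : x_1 = 0}, so ||L|| = 134. For any lambda with |lambda| < 134, set r = lambda/134 (|r| < 1); the vector x = (1, r, r^2, ...) is in l^2 and satisfies L x = 134(r, r^2, ...) = lambda x, so lambda is an eigenvalue. On the boundary |lambda| = 134 the geometric series diverges, so no l^2 eigenvector exists, but these lambda lie in the approximate point spectrum. Hence sigma(L) is the closed disk of radius 134 and sigma_p(L) is the open disk.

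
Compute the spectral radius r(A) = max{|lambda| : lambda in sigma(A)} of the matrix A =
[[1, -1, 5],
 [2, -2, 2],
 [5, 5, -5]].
r(A) ≈ 8.4326

The eigenvalues of A are the roots of its characteristic polynomial. With M = A (coefficients from the trace, the sum of principal 2x2 minors, and det A):
  p(λ) = det(λ I - M) = λ^3 + 6λ^2 - 30λ - 80.
No integer candidate from the rational root theorem (±divisors of 80) is a root, so the roots are irrational. The cubic discriminant is Δ = 295920 > 0, so there are three distinct real roots. p(-9) = -53 and p(-8) = 32 have opposite signs, so a root lies in (-9, -8); Newton's method refines it to λ ≈ -8.4326. p(-3) = 37 and p(-2) = -4 have opposite signs, so a root lies in (-3, -2); Newton's method refines it to λ ≈ -2.0953. p(4) = -40 and p(5) = 45 have opposite signs, so a root lies in (4, 5); Newton's method refines it to λ ≈ 4.5278. Check (Vieta): the three roots sum to -6, matching tr M = -6.
Thus the eigenvalues (to 4 decimals) are -8.4326 (modulus 8.4326); -2.0953 (modulus 2.0953); 4.5278 (modulus 4.5278). The spectral radius is the largest modulus: r(A) ≈ 8.4326. (Cross-check: r(A) ≤ ||A||_2 ≈ 9.4083; equality holds whenever A is normal, though it can also hold for some non-normal A.)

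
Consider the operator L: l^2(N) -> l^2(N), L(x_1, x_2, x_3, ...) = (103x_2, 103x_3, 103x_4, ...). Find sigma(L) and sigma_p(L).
sigma(L) = closed disk {z in C : |z| ≤ 103}; sigma_p(L) = open disk {z in C : |z| < 103}

Note L = 103·V where V is the unit left shift (V x)_k = x_{k+1}; so sigma(L) = 103·sigma(V) and ||L|| = 103||V||. ||L x||^2 = 10609sum_{k≥2} |x_k|^2 ≤ 10609||x||^2, with equality on {x : x_1 = 0}, so ||L|| = 103. For any lambda with |lambda| < 103, set r = lambda/103 (|r| < 1); the vector x = (1, r, r^2, ...) is in l^2 and satisfies L x = 103(r, r^2, ...) = lambda x, so lambda is an eigenvalue. On the boundary |lambda| = 103 the geometric series diverges, so no l^2 eigenvector exists, but these lambda lie in the approximate point spectrum. Hence sigma(L) is the closed disk of radius 103 and sigma_p(L) is the open disk.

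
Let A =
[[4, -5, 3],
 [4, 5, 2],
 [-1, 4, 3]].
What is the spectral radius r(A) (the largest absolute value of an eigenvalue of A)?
r(A) ≈ 6.1842

The eigenvalues of A are the roots of its characteristic polynomial. With M = A (coefficients from the trace, the sum of principal 2x2 minors, and det A):
  p(λ) = det(λ I - M) = λ^3 - 12λ^2 + 62λ - 161.
No integer candidate from the rational root theorem (±divisors of 161) is a root, so the roots are irrational. The cubic discriminant is Δ = -56363 < 0, so there is one real root and a complex-conjugate pair. p(6) = -5 and p(7) = 28 have opposite signs, so a root lies in (6, 7); Newton's method refines it to λ ≈ 6.1842. Dividing out (λ - (6.1842)) leaves approximately λ^2 - 5.8158λ + 26.0339. For λ^2 - 5.8158λ + 26.0339 the discriminant is -70.3126. It is negative, so the remaining roots are the complex-conjugate pair λ ≈ 2.9079 ± 4.1926i. Their product equals the constant term, so |λ|^2 ≈ 26.0339 and |λ| ≈ 5.1023.
Thus the eigenvalues (to 4 decimals) are 6.1842 (modulus 6.1842); 2.9079 ± 4.1926i (modulus 5.1023). The spectral radius is the largest modulus: r(A) ≈ 6.1842. (Cross-check: r(A) ≤ ||A||_2 ≈ 8.1947; equality holds whenever A is normal, though it can also hold for some non-normal A.)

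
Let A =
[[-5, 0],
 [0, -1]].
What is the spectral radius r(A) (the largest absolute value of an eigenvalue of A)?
r(A) = 5

The eigenvalues of A are the roots of its characteristic polynomial. With M = A (coefficients from the trace and determinant):
  p(λ) = det(λ I - M) = λ^2 + 6λ + 5.
For λ^2 + 6λ + 5 the discriminant is 16. It is a perfect square (4^2), so the roots are rational: λ = (-6 ± 4)/2 = -1, -5.
Thus the eigenvalues (to 4 decimals) are -1 (modulus 1); -5 (modulus 5). The spectral radius is the largest modulus: r(A) = 5. (Cross-check: r(A) ≤ ||A||_2 ≈ 5; equality holds whenever A is normal, though it can also hold for some non-normal A.)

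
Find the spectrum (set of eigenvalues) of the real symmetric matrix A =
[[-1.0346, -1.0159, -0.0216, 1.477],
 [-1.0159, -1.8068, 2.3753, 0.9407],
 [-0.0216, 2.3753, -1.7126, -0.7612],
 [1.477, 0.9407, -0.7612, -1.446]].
sigma(A) ≈ {-5, -2, 0, 1}

A is real symmetric, so its spectrum consists of real eigenvalues. Expanding the characteristic polynomial of the displayed matrix gives
  det(λ I - A) = p(λ) = λ^4 + (6)λ^3 + (3)λ^2 + (-10)λ + (0).
Solving p(λ) = 0 yields eigenvalues ≈ -5, -2, 0, 1. (A is shown rounded to 4 decimals, so these recover the underlying integer eigenvalues to within that precision.)
Verification: the trace of A = -6 equals the sum of eigenvalues -6, and det(A) ≈ 0.0004 matches the eigenvalue product 0.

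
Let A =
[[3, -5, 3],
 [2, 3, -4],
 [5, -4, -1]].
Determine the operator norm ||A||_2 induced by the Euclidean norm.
||A||_2 ≈ 8.8617 (= sqrt(largest eigenvalue of A^T A))

||A||_2 = sigma_max(A) = sqrt(lambda_max(A^T A)). Form the symmetric matrix M = A^T A =
[[38, -29, -4],
 [-29, 50, -23],
 [-4, -23, 26]].
Its characteristic polynomial (trace, sum of principal 2x2 minors, determinant of M give the coefficients) is
  p(λ) = det(λ I - M) = λ^3 - 114λ^2 + 2802λ - 1296.
No integer candidate from the rational root theorem (±divisors of 1296) is a root, so the roots are irrational. The cubic discriminant is Δ = 13763895408 > 0, so there are three distinct real roots. p(0) = -1296 and p(1) = 1393 have opposite signs, so a root lies in (0, 1); Newton's method refines it to λ ≈ 0.4715. p(34) = 1492 and p(35) = -1 have opposite signs, so a root lies in (34, 35); Newton's method refines it to λ ≈ 34.9993. p(78) = -1764 and p(79) = 1627 have opposite signs, so a root lies in (78, 79); Newton's method refines it to λ ≈ 78.5291. Check (Vieta): the three roots sum to 114, matching tr M = 114.
So the eigenvalues of A^T A are ≈ 0.4715, 34.9993, 78.5291 (all ≥ 0, as they must be for A^T A). The largest is λ_max ≈ 78.5291, hence ||A||_2 = sqrt(λ_max) ≈ 8.8617.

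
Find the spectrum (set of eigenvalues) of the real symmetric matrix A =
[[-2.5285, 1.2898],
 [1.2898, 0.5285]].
sigma(A) ≈ {-3, 1}

A is real symmetric, so its spectrum consists of real eigenvalues. Expanding the characteristic polynomial of the displayed matrix gives
  det(λ I - A) = p(λ) = λ^2 + (2)λ + (-3).
Solving p(λ) = 0 yields eigenvalues ≈ -3, 1. (A is shown rounded to 4 decimals, so these recover the underlying integer eigenvalues to within that precision.)
Verification: the trace of A = -2 equals the sum of eigenvalues -2, and det(A) ≈ -2.9999 matches the eigenvalue product -3.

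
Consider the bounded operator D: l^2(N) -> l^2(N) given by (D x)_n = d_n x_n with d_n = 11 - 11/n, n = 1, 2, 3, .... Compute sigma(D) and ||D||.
sigma(D) = {11 - 11/n : n ≥ 1} ∪ {11}; ||D|| = 11

A bounded diagonal operator on l^2 with diagonal entries d_n has spectrum equal to the closure of {d_n : n ≥ 1}: every d_n is an eigenvalue (with eigenvector e_n), so {d_n} ⊂ sigma(D); the spectrum is closed, so its closure is too; and for lambda not in the closure, (D - lambda I) has bounded inverse (the diagonal entries 1/(d_n - lambda) are bounded). For our sequence d_n = 11 - 11/n, n = 1, 2, 3, ...:
  - {d_n} = {11 - 11/n : n ≥ 1}; the only limit point is 11
  - closure = {11 - 11/n : n ≥ 1} ∪ {11}
For the norm: a diagonal operator has ||D|| = sup_n |d_n|. Here d_n = 11 - 11/n increases monotonically from d_1 = 0 toward 11, with all terms in [0, 11); so sup_n |d_n| = 11 (the supremum is the limit, not attained). So ||D|| = 11.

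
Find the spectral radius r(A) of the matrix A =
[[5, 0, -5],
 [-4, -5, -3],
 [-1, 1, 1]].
r(A) ≈ 6.2328

The eigenvalues of A are the roots of its characteristic polynomial. With M = A (coefficients from the trace, the sum of principal 2x2 minors, and det A):
  p(λ) = det(λ I - M) = λ^3 - λ^2 - 27λ - 35.
No integer candidate from the rational root theorem (±divisors of 35) is a root, so the roots are irrational. The cubic discriminant is Δ = 29236 > 0, so there are three distinct real roots. p(-4) = -7 and p(-3) = 10 have opposite signs, so a root lies in (-4, -3); Newton's method refines it to λ ≈ -3.7256. p(-2) = 7 and p(-1) = -10 have opposite signs, so a root lies in (-2, -1); Newton's method refines it to λ ≈ -1.5073. p(6) = -17 and p(7) = 70 have opposite signs, so a root lies in (6, 7); Newton's method refines it to λ ≈ 6.2328. Check (Vieta): the three roots sum to 1, matching tr M = 1.
Thus the eigenvalues (to 4 decimals) are -3.7256 (modulus 3.7256); -1.5073 (modulus 1.5073); 6.2328 (modulus 6.2328). The spectral radius is the largest modulus: r(A) ≈ 6.2328. (Cross-check: r(A) ≤ ||A||_2 ≈ 7.4444; equality holds whenever A is normal, though it can also hold for some non-normal A.)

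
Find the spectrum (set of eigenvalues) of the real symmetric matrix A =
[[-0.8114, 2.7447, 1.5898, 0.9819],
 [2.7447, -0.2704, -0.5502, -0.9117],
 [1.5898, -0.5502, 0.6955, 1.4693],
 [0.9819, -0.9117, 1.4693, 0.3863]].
sigma(A) ≈ {-4, -1, 2, 3}

A is real symmetric, so its spectrum consists of real eigenvalues. Expanding the characteristic polynomial of the displayed matrix gives
  det(λ I - A) = p(λ) = λ^4 + (0)λ^3 + (-15)λ^2 + (10)λ + (24).
Solving p(λ) = 0 yields eigenvalues ≈ -4, -1, 2, 3. (A is shown rounded to 4 decimals, so these recover the underlying integer eigenvalues to within that precision.)
Verification: the trace of A = 0 equals the sum of eigenvalues 0, and det(A) ≈ 23.9993 matches the eigenvalue product 24.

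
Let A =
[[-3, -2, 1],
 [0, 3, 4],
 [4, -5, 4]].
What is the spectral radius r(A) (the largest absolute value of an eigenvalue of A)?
r(A) ≈ 6.0622

The eigenvalues of A are the roots of its characteristic polynomial. With M = A (coefficients from the trace, the sum of principal 2x2 minors, and det A):
  p(λ) = det(λ I - M) = λ^3 - 4λ^2 + 7λ + 140.
No integer candidate from the rational root theorem (±divisors of 140) is a root, so the roots are irrational. The cubic discriminant is Δ = -564508 < 0, so there is one real root and a complex-conjugate pair. p(-4) = -16 and p(-3) = 56 have opposite signs, so a root lies in (-4, -3); Newton's method refines it to λ ≈ -3.8095. Dividing out (λ - (-3.8095)) leaves approximately λ^2 - 7.8095λ + 36.7503. For λ^2 - 7.8095λ + 36.7503 the discriminant is -86.0128. It is negative, so the remaining roots are the complex-conjugate pair λ ≈ 3.9047 ± 4.6372i. Their product equals the constant term, so |λ|^2 ≈ 36.7503 and |λ| ≈ 6.0622.
Thus the eigenvalues (to 4 decimals) are -3.8095 (modulus 3.8095); 3.9047 ± 4.6372i (modulus 6.0622). The spectral radius is the largest modulus: r(A) ≈ 6.0622. (Cross-check: r(A) ≤ ||A||_2 ≈ 7.5577; equality holds whenever A is normal, though it can also hold for some non-normal A.)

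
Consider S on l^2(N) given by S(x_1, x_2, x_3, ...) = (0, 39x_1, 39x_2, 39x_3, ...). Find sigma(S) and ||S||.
sigma(S) = closed disk {z in C : |z| ≤ 39}; ||S|| = 39

Note S = 39·U where U is the unit right shift (U x)_k = x_{k-1} (with x_0 := 0); so ||S|| = 39||U|| and sigma(S) = 39·sigma(U). ||S x||^2 = sum_{k≥1} |39x_k|^2 = 1521||x||^2, so ||S|| = 39 and sigma(S) ⊂ {|z| ≤ 39}. For any |lambda| < 39, the equation (S - lambda I) x = 0 forces x_1 = 0, then 39x_k = lambda x_{k+1} ⇒ x = 0, so S has no eigenvalues. But (S - lambda I) is not surjective for |lambda| < 39: solving (S - lambda I) x = e_1 would require x_n proportional to (lambda/39)^(-n), which is not in l^2. So every |lambda| < 39 lies in the residual spectrum. The boundary |lambda| = 39 is in the approximate point spectrum (the spectrum is closed). Hence sigma(S) is the closed disk of radius 39.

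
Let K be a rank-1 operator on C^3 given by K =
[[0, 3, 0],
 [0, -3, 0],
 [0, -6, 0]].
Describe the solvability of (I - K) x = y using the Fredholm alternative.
(I - K) is invertible (det(I - K) = 4 ≠ 0), so for every y in C^3 the equation (I - K) x = y has a unique solution.

K has rank 1, so it is an outer product K = u v^T: every row of K is a multiple of one row vector. Reading off the entries, u = (1, -1, -2) and v = (0, 3, 0) (row i of K equals u_i·v^T). A rank-one matrix u v^T satisfies K u = u (v·u) and kills the (2)-dimensional subspace v^⊥, so its characteristic polynomial is lambda^2 (lambda - v·u) with v·u = tr K = -3. Hence the eigenvalues of I - K are 1 (multiplicity 2) and 1 - (-3) = 4, so det(I - K) = 4. (Direct check: I - K =
[[1, -3, 0],
 [0, 4, 0],
 [0, 6, 1]]
has determinant 4.) The finite-dimensional Fredholm alternative says: either (I - K) is invertible, or ker(I - K) ≠ {0} and then range(I - K) = ker((I - K)^*)^⊥, with dim ker(I - K) = dim ker((I - K)^*). Since det(I - K) ≠ 0, 1 is not an eigenvalue of K and ker(I - K) = {0}, so we are in the first case: for every y there is a unique x = (I - K)^(-1) y. Explicitly, by the Sherman–Morrison formula, (I - u v^T)^(-1) = I + u v^T/(1 - v·u), i.e. (I - K)^(-1) = I + K/(4).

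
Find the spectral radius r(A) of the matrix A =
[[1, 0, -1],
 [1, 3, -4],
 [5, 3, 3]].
r(A) ≈ 4.9346

The eigenvalues of A are the roots of its characteristic polynomial. With M = A (coefficients from the trace, the sum of principal 2x2 minors, and det A):
  p(λ) = det(λ I - M) = λ^3 - 7λ^2 + 32λ - 33.
No integer candidate from the rational root theorem (±divisors of 33) is a root, so the roots are irrational. The cubic discriminant is Δ = -22519 < 0, so there is one real root and a complex-conjugate pair. p(1) = -7 and p(2) = 11 have opposite signs, so a root lies in (1, 2); Newton's method refines it to λ ≈ 1.3552. Dividing out (λ - (1.3552)) leaves approximately λ^2 - 5.6448λ + 24.35. For λ^2 - 5.6448λ + 24.35 the discriminant is -65.5367. It is negative, so the remaining roots are the complex-conjugate pair λ ≈ 2.8224 ± 4.0477i. Their product equals the constant term, so |λ|^2 ≈ 24.35 and |λ| ≈ 4.9346.
Thus the eigenvalues (to 4 decimals) are 1.3552 (modulus 1.3552); 2.8224 ± 4.0477i (modulus 4.9346). The spectral radius is the largest modulus: r(A) ≈ 4.9346. (Cross-check: r(A) ≤ ||A||_2 ≈ 6.5876; equality holds whenever A is normal, though it can also hold for some non-normal A.)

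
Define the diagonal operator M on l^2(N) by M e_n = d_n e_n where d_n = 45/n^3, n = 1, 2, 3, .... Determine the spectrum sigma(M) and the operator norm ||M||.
sigma(M) = {45/n^3 : n ≥ 1} ∪ {0}; ||M|| = 45

A bounded diagonal operator on l^2 with diagonal entries d_n has spectrum equal to the closure of {d_n : n ≥ 1}: every d_n is an eigenvalue (with eigenvector e_n), so {d_n} ⊂ sigma(M); the spectrum is closed, so its closure is too; and for lambda not in the closure, (M - lambda I) has bounded inverse (the diagonal entries 1/(d_n - lambda) are bounded). For our sequence d_n = 45/n^3, n = 1, 2, 3, ...:
  - {d_n} = {45/n^3 : n ≥ 1}; the only limit point is 0
  - closure = {45/n^3 : n ≥ 1} ∪ {0}
For the norm: a diagonal operator has ||M|| = sup_n |d_n|. Here d_n = 45/n^3 is positive and decreasing, so sup_n |d_n| = d_1 = 45. So ||M|| = 45.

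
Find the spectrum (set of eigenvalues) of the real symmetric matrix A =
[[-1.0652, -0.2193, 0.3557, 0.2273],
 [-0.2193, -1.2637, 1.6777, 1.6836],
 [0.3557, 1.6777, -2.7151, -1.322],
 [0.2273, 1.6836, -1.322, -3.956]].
sigma(A) ≈ {-6, -2, -1, 0}

A is real symmetric, so its spectrum consists of real eigenvalues. Expanding the characteristic polynomial of the displayed matrix gives
  det(λ I - A) = p(λ) = λ^4 + (9)λ^3 + (20)λ^2 + (12)λ + (0).
Solving p(λ) = 0 yields eigenvalues ≈ -6, -2, -1, 0. (A is shown rounded to 4 decimals, so these recover the underlying integer eigenvalues to within that precision.)
Verification: the trace of A = -9 equals the sum of eigenvalues -9, and det(A) ≈ 0.0002 matches the eigenvalue product 0.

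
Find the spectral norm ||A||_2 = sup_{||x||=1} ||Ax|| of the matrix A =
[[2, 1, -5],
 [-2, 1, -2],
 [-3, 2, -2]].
||A||_2 ≈ 6.093 (= sqrt(largest eigenvalue of A^T A))

||A||_2 = sigma_max(A) = sqrt(lambda_max(A^T A)). Form the symmetric matrix M = A^T A =
[[17, -6, 0],
 [-6, 6, -11],
 [0, -11, 33]].
Its characteristic polynomial (trace, sum of principal 2x2 minors, determinant of M give the coefficients) is
  p(λ) = det(λ I - M) = λ^3 - 56λ^2 + 704λ - 121.
No integer candidate from the rational root theorem (±divisors of 121) is a root, so the roots are irrational. The cubic discriminant is Δ = 159069141 > 0, so there are three distinct real roots. p(0) = -121 and p(1) = 528 have opposite signs, so a root lies in (0, 1); Newton's method refines it to λ ≈ 0.1743. p(18) = 239 and p(19) = -102 have opposite signs, so a root lies in (18, 19); Newton's method refines it to λ ≈ 18.7011. p(37) = -84 and p(38) = 639 have opposite signs, so a root lies in (37, 38); Newton's method refines it to λ ≈ 37.1247. Check (Vieta): the three roots sum to 56, matching tr M = 56.
So the eigenvalues of A^T A are ≈ 0.1743, 18.7011, 37.1247 (all ≥ 0, as they must be for A^T A). The largest is λ_max ≈ 37.1247, hence ||A||_2 = sqrt(λ_max) ≈ 6.093.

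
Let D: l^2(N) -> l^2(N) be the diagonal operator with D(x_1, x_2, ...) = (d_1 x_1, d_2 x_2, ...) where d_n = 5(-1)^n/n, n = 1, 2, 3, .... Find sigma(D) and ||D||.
sigma(D) = {5(-1)^n/n : n ≥ 1} ∪ {0}; ||D|| = 5

A bounded diagonal operator on l^2 with diagonal entries d_n has spectrum equal to the closure of {d_n : n ≥ 1}: every d_n is an eigenvalue (with eigenvector e_n), so {d_n} ⊂ sigma(D); the spectrum is closed, so its closure is too; and for lambda not in the closure, (D - lambda I) has bounded inverse (the diagonal entries 1/(d_n - lambda) are bounded). For our sequence d_n = 5(-1)^n/n, n = 1, 2, 3, ...:
  - {d_n} = {5(-1)^n/n : n ≥ 1}; the only limit point is 0
  - closure = {5(-1)^n/n : n ≥ 1} ∪ {0}
For the norm: a diagonal operator has ||D|| = sup_n |d_n|. Here |d_n| = 5/n is decreasing, so sup_n |d_n| = |d_1| = 5. So ||D|| = 5.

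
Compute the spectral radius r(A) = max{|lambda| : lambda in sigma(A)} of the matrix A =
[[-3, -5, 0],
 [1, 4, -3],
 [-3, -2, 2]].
r(A) ≈ 3.4973

The eigenvalues of A are the roots of its characteristic polynomial. With M = A (coefficients from the trace, the sum of principal 2x2 minors, and det A):
  p(λ) = det(λ I - M) = λ^3 - 3λ^2 - 11λ + 41.
No integer candidate from the rational root theorem (±divisors of 41) is a root, so the roots are irrational. The cubic discriminant is Δ = -10192 < 0, so there is one real root and a complex-conjugate pair. p(-4) = -27 and p(-3) = 20 have opposite signs, so a root lies in (-4, -3); Newton's method refines it to λ ≈ -3.4973. Dividing out (λ - (-3.4973)) leaves approximately λ^2 - 6.4973λ + 11.7232. For λ^2 - 6.4973λ + 11.7232 the discriminant is -4.6778. It is negative, so the remaining roots are the complex-conjugate pair λ ≈ 3.2487 ± 1.0814i. Their product equals the constant term, so |λ|^2 ≈ 11.7232 and |λ| ≈ 3.4239.
Thus the eigenvalues (to 4 decimals) are -3.4973 (modulus 3.4973); 3.2487 ± 1.0814i (modulus 3.4239). The spectral radius is the largest modulus: r(A) ≈ 3.4973. (Cross-check: r(A) ≤ ||A||_2 ≈ 8.1532; equality holds whenever A is normal, though it can also hold for some non-normal A.)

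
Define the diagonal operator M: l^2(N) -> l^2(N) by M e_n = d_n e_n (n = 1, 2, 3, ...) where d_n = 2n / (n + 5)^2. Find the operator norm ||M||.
||M|| = 1/10 (attained at n = 5)

For M diagonal, ||M|| = sup_n |d_n|. Treat f(x) = 2x / (x + 5)^2 for real x > 0. By the quotient rule, f'(x) = 2(5 - x)/(x + 5)^3, which is positive for x < 5 and negative for x > 5. So f has a unique maximum at x = 5, and since 5 is a positive integer, the supremum over n ≥ 1 is attained at n = 5: d_5 = 2·5/(5 + 5)^2 = 2·5/100 = 1/10. Hence ||M|| = 1/10.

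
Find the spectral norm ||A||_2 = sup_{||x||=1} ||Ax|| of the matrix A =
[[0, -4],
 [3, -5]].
||A||_2 = sqrt((50 + sqrt(1924))/2) ≈ 6.8507 (= sqrt(largest eigenvalue of A^T A))

||A||_2 = sigma_max(A) = sqrt(lambda_max(A^T A)). Form the symmetric matrix M = A^T A =
[[9, -15],
 [-15, 41]].
Its characteristic polynomial (trace, determinant of M give the coefficients) is
  p(λ) = det(λ I - M) = λ^2 - 50λ + 144.
For λ^2 - 50λ + 144 the discriminant is 1924. It is nonnegative but not a perfect square, so the roots are real and irrational: λ = (50 ± sqrt(1924))/2 ≈ 46.9317, 3.0683.
So the eigenvalues of A^T A are ≈ 3.0683, 46.9317 (all ≥ 0, as they must be for A^T A). The largest is λ_max = (50 + sqrt(1924))/2 ≈ 46.9317, hence ||A||_2 = sqrt(λ_max) = sqrt((50 + sqrt(1924))/2) ≈ 6.8507.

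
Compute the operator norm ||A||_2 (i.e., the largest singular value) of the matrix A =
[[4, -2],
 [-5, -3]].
||A||_2 = sqrt((54 + sqrt(980))/2) ≈ 6.5309 (= sqrt(largest eigenvalue of A^T A))

||A||_2 = sigma_max(A) = sqrt(lambda_max(A^T A)). Form the symmetric matrix M = A^T A =
[[41, 7],
 [7, 13]].
Its characteristic polynomial (trace, determinant of M give the coefficients) is
  p(λ) = det(λ I - M) = λ^2 - 54λ + 484.
For λ^2 - 54λ + 484 the discriminant is 980. It is nonnegative but not a perfect square, so the roots are real and irrational: λ = (54 ± sqrt(980))/2 ≈ 42.6525, 11.3475.
So the eigenvalues of A^T A are ≈ 11.3475, 42.6525 (all ≥ 0, as they must be for A^T A). The largest is λ_max = (54 + sqrt(980))/2 ≈ 42.6525, hence ||A||_2 = sqrt(λ_max) = sqrt((54 + sqrt(980))/2) ≈ 6.5309.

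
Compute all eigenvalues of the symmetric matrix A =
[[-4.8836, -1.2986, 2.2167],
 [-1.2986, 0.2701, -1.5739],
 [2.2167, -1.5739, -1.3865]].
sigma(A) ≈ {-6, -2, 2}

A is real symmetric, so its spectrum consists of real eigenvalues. Expanding the characteristic polynomial of the displayed matrix gives
  det(λ I - A) = p(λ) = λ^3 + (6)λ^2 + (-4)λ + (-23.9986).
Solving p(λ) = 0 yields eigenvalues ≈ -6, -2, 2. (A is shown rounded to 4 decimals, so these recover the underlying integer eigenvalues to within that precision.)
Verification: the trace of A = -6 equals the sum of eigenvalues -6, and det(A) ≈ 23.9986 matches the eigenvalue product 24.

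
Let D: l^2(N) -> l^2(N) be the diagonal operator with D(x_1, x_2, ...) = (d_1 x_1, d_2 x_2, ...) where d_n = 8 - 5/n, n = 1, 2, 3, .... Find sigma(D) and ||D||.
sigma(D) = {8 - 5/n : n ≥ 1} ∪ {8}; ||D|| = 8

A bounded diagonal operator on l^2 with diagonal entries d_n has spectrum equal to the closure of {d_n : n ≥ 1}: every d_n is an eigenvalue (with eigenvector e_n), so {d_n} ⊂ sigma(D); the spectrum is closed, so its closure is too; and for lambda not in the closure, (D - lambda I) has bounded inverse (the diagonal entries 1/(d_n - lambda) are bounded). For our sequence d_n = 8 - 5/n, n = 1, 2, 3, ...:
  - {d_n} = {8 - 5/n : n ≥ 1}; the only limit point is 8
  - closure = {8 - 5/n : n ≥ 1} ∪ {8}
For the norm: a diagonal operator has ||D|| = sup_n |d_n|. Here d_n = 8 - 5/n increases monotonically from d_1 = 3 toward 8, with all terms in [3, 8); so sup_n |d_n| = 8 (the supremum is the limit, not attained). So ||D|| = 8.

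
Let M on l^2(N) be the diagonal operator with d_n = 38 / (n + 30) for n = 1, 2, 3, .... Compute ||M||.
||M|| = 38/31 (attained at n = 1)

For M diagonal, ||M|| = sup_n |d_n| = sup_n 38/(n + 30). This is positive and strictly decreasing in n, so the supremum is attained at n = 1: d_1 = 38/(1 + 30) = 38/31. Hence ||M|| = 38/31.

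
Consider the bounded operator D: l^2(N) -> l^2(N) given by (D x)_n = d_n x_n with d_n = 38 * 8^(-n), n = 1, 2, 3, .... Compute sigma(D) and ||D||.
sigma(D) = {38 * 8^(-n) : n ≥ 1} ∪ {0}; ||D|| = 19/4

A bounded diagonal operator on l^2 with diagonal entries d_n has spectrum equal to the closure of {d_n : n ≥ 1}: every d_n is an eigenvalue (with eigenvector e_n), so {d_n} ⊂ sigma(D); the spectrum is closed, so its closure is too; and for lambda not in the closure, (D - lambda I) has bounded inverse (the diagonal entries 1/(d_n - lambda) are bounded). For our sequence d_n = 38 * 8^(-n), n = 1, 2, 3, ...:
  - {d_n} = {38 * 8^(-n) : n ≥ 1}; the only limit point is 0
  - closure = {38 * 8^(-n) : n ≥ 1} ∪ {0}
For the norm: a diagonal operator has ||D|| = sup_n |d_n|. Here d_n = 38 * 8^(-n) is positive and decreasing, so sup_n |d_n| = d_1 = 38/8 = 19/4. So ||D|| = 19/4.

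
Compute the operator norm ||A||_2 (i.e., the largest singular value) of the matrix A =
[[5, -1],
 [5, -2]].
||A||_2 = sqrt((55 + sqrt(2925))/2) ≈ 7.3852 (= sqrt(largest eigenvalue of A^T A))

||A||_2 = sigma_max(A) = sqrt(lambda_max(A^T A)). Form the symmetric matrix M = A^T A =
[[50, -15],
 [-15, 5]].
Its characteristic polynomial (trace, determinant of M give the coefficients) is
  p(λ) = det(λ I - M) = λ^2 - 55λ + 25.
For λ^2 - 55λ + 25 the discriminant is 2925. It is nonnegative but not a perfect square, so the roots are real and irrational: λ = (55 ± sqrt(2925))/2 ≈ 54.5416, 0.4584.
So the eigenvalues of A^T A are ≈ 0.4584, 54.5416 (all ≥ 0, as they must be for A^T A). The largest is λ_max = (55 + sqrt(2925))/2 ≈ 54.5416, hence ||A||_2 = sqrt(λ_max) = sqrt((55 + sqrt(2925))/2) ≈ 7.3852.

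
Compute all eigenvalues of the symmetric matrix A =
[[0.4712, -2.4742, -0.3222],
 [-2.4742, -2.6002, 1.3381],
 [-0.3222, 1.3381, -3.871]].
sigma(A) ≈ {-5, -3, 2}

A is real symmetric, so its spectrum consists of real eigenvalues. Expanding the characteristic polynomial of the displayed matrix gives
  det(λ I - A) = p(λ) = λ^3 + (6)λ^2 + (-1)λ + (-30).
Solving p(λ) = 0 yields eigenvalues ≈ -5, -3, 2. (A is shown rounded to 4 decimals, so these recover the underlying integer eigenvalues to within that precision.)
Verification: the trace of A = -6 equals the sum of eigenvalues -6, and det(A) ≈ 29.9994 matches the eigenvalue product 30.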